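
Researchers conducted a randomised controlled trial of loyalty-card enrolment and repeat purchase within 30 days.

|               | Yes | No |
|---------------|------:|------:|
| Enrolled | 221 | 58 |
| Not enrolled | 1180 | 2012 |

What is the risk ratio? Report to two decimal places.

2.14

Cells: a = 221, b = 58, c = 1180, d = 2012.
Risk in exposed = 221/279 = 0.79211; risk in unexposed = 1180/3192 = 0.36967.
RR = 0.79211 / 0.36967 = 2.14274
The risk among the exposed is 2.14 times that among the unexposed.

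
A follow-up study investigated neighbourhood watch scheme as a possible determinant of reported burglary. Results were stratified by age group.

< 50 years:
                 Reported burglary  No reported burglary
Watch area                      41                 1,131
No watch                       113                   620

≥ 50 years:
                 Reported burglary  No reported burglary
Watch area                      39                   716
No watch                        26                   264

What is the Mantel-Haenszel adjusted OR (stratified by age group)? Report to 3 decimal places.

OR_MH = Σ(aᵢdᵢ/nᵢ) / Σ(bᵢcᵢ/nᵢ), where nᵢ is the stratum total.
Stratum 1 (< 50 years): n = 1905; a·d/n = 41·620/1905 = 13.3438; b·c/n = 1131·113/1905 = 67.0882
Stratum 2 (≥ 50 years): n = 1045; a·d/n = 39·264/1045 = 9.8526; b·c/n = 716·26/1045 = 17.8144
OR_MH = (13.3438 + 9.8526) / (67.0882 + 17.8144) = 23.1965 / 84.9025 = 0.27321

0.273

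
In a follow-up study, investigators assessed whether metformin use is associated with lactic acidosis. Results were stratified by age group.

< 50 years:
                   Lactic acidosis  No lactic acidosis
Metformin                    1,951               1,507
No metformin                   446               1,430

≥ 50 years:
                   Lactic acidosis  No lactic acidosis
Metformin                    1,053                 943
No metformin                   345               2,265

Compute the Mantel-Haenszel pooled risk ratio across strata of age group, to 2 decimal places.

2.92

RR_MH = Σ(aᵢ·n₀ᵢ/nᵢ) / Σ(cᵢ·n₁ᵢ/nᵢ), with n₁ᵢ = aᵢ+bᵢ (exposed), n₀ᵢ = cᵢ+dᵢ (unexposed), nᵢ = n₁ᵢ+n₀ᵢ.
Stratum 1 (< 50 years): n₁ = 3458, n₀ = 1876, n = 5334; a·n₀/n = 1951·1876/5334 = 686.1785; c·n₁/n = 446·3458/5334 = 289.1391
Stratum 2 (≥ 50 years): n₁ = 1996, n₀ = 2610, n = 4606; a·n₀/n = 1053·2610/4606 = 596.6848; c·n₁/n = 345·1996/4606 = 149.5050
RR_MH = (686.1785 + 596.6848) / (289.1391 + 149.5050) = 1282.8632 / 438.6441 = 2.92461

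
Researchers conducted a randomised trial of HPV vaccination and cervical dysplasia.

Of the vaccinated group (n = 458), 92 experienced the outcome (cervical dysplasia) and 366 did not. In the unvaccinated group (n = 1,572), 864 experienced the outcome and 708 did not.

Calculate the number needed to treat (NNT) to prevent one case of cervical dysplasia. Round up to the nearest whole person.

3

Risk in treated group = 92/458 = 0.20087; risk in control = 864/1572 = 0.54962.
Absolute risk reduction = 0.54962 − 0.20087 = 0.34874
NNT = 1 / ARR = 1 / 0.34874 = 2.867 → round up → 3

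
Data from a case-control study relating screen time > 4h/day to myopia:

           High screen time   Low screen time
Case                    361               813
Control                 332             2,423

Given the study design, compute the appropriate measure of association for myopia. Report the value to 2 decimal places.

3.24

Reading the table with exposure as columns: a = 361 (High screen time, case), b = 332 (High screen time, non-case), c = 813 (Low screen time, case), d = 2423.
This is a case-control study: participants were sampled on outcome status, so risks in the source population cannot be estimated directly — relative risk is not valid here. The odds ratio is the appropriate measure.
OR = (a·d)/(b·c) = (361 × 2423) / (332 × 813) = 874703 / 269916 = 3.24065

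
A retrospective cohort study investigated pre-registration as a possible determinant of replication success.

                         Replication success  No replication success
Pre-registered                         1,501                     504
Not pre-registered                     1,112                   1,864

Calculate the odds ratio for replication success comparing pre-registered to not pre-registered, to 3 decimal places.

Cells: a = 1501, b = 504, c = 1112, d = 1864.
OR = (a·d)/(b·c) = (1501 × 1864) / (504 × 1112) = 2797864 / 560448 = 4.99219
The odds of replication success are about 4.99 times as high in the pre-registered group.

4.992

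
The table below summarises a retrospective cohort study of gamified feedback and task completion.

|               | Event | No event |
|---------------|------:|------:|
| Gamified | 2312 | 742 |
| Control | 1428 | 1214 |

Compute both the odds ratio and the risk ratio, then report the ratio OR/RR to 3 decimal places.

Cells: a = 2312, b = 742, c = 1428, d = 1214.
OR = (2312·1214)/(742·1428) = 2806768/1059576 = 2.64895
Risk in exposed = 2312/3054 = 0.75704; risk in unexposed = 1428/2642 = 0.54050; RR = 1.40063
OR/RR = 2.64895 / 1.40063 = 1.89126
The outcome is not rare, so the OR lies further from 1 than the RR.

1.891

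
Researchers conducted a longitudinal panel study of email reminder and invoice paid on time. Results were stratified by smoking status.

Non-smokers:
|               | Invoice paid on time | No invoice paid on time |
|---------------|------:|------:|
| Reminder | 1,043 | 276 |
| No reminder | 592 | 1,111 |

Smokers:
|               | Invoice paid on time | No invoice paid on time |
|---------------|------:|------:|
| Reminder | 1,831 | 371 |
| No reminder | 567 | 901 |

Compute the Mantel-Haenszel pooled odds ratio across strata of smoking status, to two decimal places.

7.48

OR_MH = Σ(aᵢdᵢ/nᵢ) / Σ(bᵢcᵢ/nᵢ), where nᵢ is the stratum total.
Stratum 1 (Non-smokers): n = 3022; a·d/n = 1043·1111/3022 = 383.4457; b·c/n = 276·592/3022 = 54.0675
Stratum 2 (Smokers): n = 3670; a·d/n = 1831·901/3670 = 449.5180; b·c/n = 371·567/3670 = 57.3180
OR_MH = (383.4457 + 449.5180) / (54.0675 + 57.3180) = 832.9637 / 111.3855 = 7.47821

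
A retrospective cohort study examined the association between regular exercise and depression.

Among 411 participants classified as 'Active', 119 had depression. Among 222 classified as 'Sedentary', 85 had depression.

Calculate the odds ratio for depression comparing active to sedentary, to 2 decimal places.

From the description: a = 119, b = 292, c = 85, d = 137.
OR = (a·d)/(b·c) = (119 × 137) / (292 × 85) = 16303 / 24820 = 0.65685
Exposure is associated with lower odds of depression (OR = 0.66 < 1).

0.66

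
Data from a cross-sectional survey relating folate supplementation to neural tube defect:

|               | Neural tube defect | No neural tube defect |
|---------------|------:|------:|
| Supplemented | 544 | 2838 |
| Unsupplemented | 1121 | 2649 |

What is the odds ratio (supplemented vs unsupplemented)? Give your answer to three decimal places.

0.453

Cells: a = 544, b = 2838, c = 1121, d = 2649.
OR = (a·d)/(b·c) = (544 × 2649) / (2838 × 1121) = 1441056 / 3181398 = 0.45296
Exposure is associated with lower odds of neural tube defect (OR = 0.45 < 1).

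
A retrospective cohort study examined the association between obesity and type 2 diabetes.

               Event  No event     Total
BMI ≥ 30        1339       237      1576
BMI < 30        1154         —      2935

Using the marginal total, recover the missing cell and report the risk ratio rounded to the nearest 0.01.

The missing cell is in the unexposed row: 2935 − 1154 = 1781.
So a = 1339, b = 237, c = 1154, d = 1781.
RR = [a/(a+b)] / [c/(c+d)] = (1339/1576) / (1154/2935) = 0.84962/0.39319 = 2.16086

2.16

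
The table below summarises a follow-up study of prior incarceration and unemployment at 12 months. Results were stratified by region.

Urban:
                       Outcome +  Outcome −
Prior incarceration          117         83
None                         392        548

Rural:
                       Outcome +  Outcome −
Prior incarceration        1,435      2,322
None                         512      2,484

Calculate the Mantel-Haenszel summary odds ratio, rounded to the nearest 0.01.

2.85

OR_MH = Σ(aᵢdᵢ/nᵢ) / Σ(bᵢcᵢ/nᵢ), where nᵢ is the stratum total.
Stratum 1 (Urban): n = 1140; a·d/n = 117·548/1140 = 56.2421; b·c/n = 83·392/1140 = 28.5404
Stratum 2 (Rural): n = 6753; a·d/n = 1435·2484/6753 = 527.8454; b·c/n = 2322·512/6753 = 176.0498
OR_MH = (56.2421 + 527.8454) / (28.5404 + 176.0498) = 584.0875 / 204.5901 = 2.85492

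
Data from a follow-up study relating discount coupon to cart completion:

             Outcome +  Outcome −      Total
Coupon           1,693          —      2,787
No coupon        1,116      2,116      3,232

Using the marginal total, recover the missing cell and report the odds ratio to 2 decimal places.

The missing cell is in the exposed row: 2787 − 1693 = 1094.
So a = 1693, b = 1094, c = 1116, d = 2116.
OR = (a·d)/(b·c) = (1693 × 2116) / (1094 × 1116) = 3582388 / 1220904 = 2.93421

2.93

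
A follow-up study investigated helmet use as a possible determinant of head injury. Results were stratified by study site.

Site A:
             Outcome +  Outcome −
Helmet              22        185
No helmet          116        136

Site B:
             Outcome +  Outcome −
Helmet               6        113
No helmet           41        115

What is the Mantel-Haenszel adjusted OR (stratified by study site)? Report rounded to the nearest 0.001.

0.142

OR_MH = Σ(aᵢdᵢ/nᵢ) / Σ(bᵢcᵢ/nᵢ), where nᵢ is the stratum total.
Stratum 1 (Site A): n = 459; a·d/n = 22·136/459 = 6.5185; b·c/n = 185·116/459 = 46.7538
Stratum 2 (Site B): n = 275; a·d/n = 6·115/275 = 2.5091; b·c/n = 113·41/275 = 16.8473
OR_MH = (6.5185 + 2.5091) / (46.7538 + 16.8473) = 9.0276 / 63.6011 = 0.14194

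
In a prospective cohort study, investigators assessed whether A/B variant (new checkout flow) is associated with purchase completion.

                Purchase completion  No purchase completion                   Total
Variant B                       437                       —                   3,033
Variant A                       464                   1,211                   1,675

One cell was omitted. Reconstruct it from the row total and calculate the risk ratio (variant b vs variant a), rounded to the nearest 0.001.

The missing cell is in the exposed row: 3033 − 437 = 2596.
So a = 437, b = 2596, c = 464, d = 1211.
RR = [a/(a+b)] / [c/(c+d)] = (437/3033) / (464/1675) = 0.14408/0.27701 = 0.52012

0.520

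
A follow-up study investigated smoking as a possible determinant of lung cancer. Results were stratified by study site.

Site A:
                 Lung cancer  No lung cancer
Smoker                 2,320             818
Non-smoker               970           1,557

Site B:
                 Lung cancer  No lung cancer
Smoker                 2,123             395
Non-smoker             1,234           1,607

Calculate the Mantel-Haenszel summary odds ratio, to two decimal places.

5.52

OR_MH = Σ(aᵢdᵢ/nᵢ) / Σ(bᵢcᵢ/nᵢ), where nᵢ is the stratum total.
Stratum 1 (Site A): n = 5665; a·d/n = 2320·1557/5665 = 637.6417; b·c/n = 818·970/5665 = 140.0635
Stratum 2 (Site B): n = 5359; a·d/n = 2123·1607/5359 = 636.6227; b·c/n = 395·1234/5359 = 90.9554
OR_MH = (637.6417 + 636.6227) / (140.0635 + 90.9554) = 1274.2644 / 231.0190 = 5.51584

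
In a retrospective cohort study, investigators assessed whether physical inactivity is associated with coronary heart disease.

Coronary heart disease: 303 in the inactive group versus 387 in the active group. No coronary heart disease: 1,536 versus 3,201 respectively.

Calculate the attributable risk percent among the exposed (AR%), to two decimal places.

34.54

From the description: a = 303, b = 1536, c = 387, d = 3201.
Risk in exposed = 303/1839 = 0.16476; risk in unexposed = 387/3588 = 0.10786.
RR = 0.16476/0.10786 = 1.52757
AR% = (RR − 1)/RR × 100 = (1.52757 − 1)/1.52757 × 100 = 34.5367%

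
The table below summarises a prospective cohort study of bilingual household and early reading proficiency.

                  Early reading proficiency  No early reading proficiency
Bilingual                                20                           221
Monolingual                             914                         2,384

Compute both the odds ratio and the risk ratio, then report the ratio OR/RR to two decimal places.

Cells: a = 20, b = 221, c = 914, d = 2384.
OR = (20·2384)/(221·914) = 47680/201994 = 0.23605
Risk in exposed = 20/241 = 0.08299; risk in unexposed = 914/3298 = 0.27714; RR = 0.29945
OR/RR = 0.23605 / 0.29945 = 0.78828
The outcome is not rare, so the OR lies further from 1 than the RR.

0.79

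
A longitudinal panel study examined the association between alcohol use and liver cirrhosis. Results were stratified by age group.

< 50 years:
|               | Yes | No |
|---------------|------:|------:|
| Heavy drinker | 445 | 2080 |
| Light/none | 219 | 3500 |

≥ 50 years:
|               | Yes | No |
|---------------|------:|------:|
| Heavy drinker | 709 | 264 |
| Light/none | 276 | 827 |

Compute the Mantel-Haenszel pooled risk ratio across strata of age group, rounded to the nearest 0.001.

2.945

RR_MH = Σ(aᵢ·n₀ᵢ/nᵢ) / Σ(cᵢ·n₁ᵢ/nᵢ), with n₁ᵢ = aᵢ+bᵢ (exposed), n₀ᵢ = cᵢ+dᵢ (unexposed), nᵢ = n₁ᵢ+n₀ᵢ.
Stratum 1 (< 50 years): n₁ = 2525, n₀ = 3719, n = 6244; a·n₀/n = 445·3719/6244 = 265.0472; c·n₁/n = 219·2525/6244 = 88.5610
Stratum 2 (≥ 50 years): n₁ = 973, n₀ = 1103, n = 2076; a·n₀/n = 709·1103/2076 = 376.6989; c·n₁/n = 276·973/2076 = 129.3584
RR_MH = (265.0472 + 376.6989) / (88.5610 + 129.3584) = 641.7462 / 217.9194 = 2.94488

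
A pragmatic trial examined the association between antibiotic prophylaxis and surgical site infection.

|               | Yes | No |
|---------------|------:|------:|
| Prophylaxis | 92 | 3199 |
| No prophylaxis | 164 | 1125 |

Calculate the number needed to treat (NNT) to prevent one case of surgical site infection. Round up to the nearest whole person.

Risk in treated group = 92/3291 = 0.02796; risk in control = 164/1289 = 0.12723.
Absolute risk reduction = 0.12723 − 0.02796 = 0.09928
NNT = 1 / ARR = 1 / 0.09928 = 10.073 → round up → 11

11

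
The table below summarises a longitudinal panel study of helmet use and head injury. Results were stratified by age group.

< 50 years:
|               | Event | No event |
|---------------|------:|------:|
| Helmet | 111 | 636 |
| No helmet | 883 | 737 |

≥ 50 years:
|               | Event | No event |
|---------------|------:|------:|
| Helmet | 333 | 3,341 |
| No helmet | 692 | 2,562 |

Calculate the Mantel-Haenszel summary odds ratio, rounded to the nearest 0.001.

0.276

OR_MH = Σ(aᵢdᵢ/nᵢ) / Σ(bᵢcᵢ/nᵢ), where nᵢ is the stratum total.
Stratum 1 (< 50 years): n = 2367; a·d/n = 111·737/2367 = 34.5615; b·c/n = 636·883/2367 = 237.2573
Stratum 2 (≥ 50 years): n = 6928; a·d/n = 333·2562/6928 = 123.1446; b·c/n = 3341·692/6928 = 333.7142
OR_MH = (34.5615 + 123.1446) / (237.2573 + 333.7142) = 157.7061 / 570.9715 = 0.27621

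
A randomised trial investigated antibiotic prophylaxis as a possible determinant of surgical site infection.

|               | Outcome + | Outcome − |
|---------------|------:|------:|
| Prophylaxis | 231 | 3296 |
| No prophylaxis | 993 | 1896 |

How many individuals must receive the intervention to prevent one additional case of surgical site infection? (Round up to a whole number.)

4

Risk in treated group = 231/3527 = 0.06549; risk in control = 993/2889 = 0.34372.
Absolute risk reduction = 0.34372 − 0.06549 = 0.27822
NNT = 1 / ARR = 1 / 0.27822 = 3.594 → round up → 4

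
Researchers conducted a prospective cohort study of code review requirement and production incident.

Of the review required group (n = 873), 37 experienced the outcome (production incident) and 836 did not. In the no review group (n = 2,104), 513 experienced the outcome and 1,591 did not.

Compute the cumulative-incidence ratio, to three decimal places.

From the description: a = 37, b = 836, c = 513, d = 1591.
Risk in exposed = 37/873 = 0.04238; risk in unexposed = 513/2104 = 0.24382.
RR = 0.04238 / 0.24382 = 0.17383
The risk is 83% lower among the exposed than among the unexposed.

0.174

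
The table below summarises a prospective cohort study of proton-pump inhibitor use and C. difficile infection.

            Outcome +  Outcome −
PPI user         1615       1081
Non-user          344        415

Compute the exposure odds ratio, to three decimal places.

1.802

Cells: a = 1615, b = 1081, c = 344, d = 415.
OR = (a·d)/(b·c) = (1615 × 415) / (1081 × 344) = 670225 / 371864 = 1.80234
The odds of C. difficile infection are about 1.80 times as high in the ppi user group.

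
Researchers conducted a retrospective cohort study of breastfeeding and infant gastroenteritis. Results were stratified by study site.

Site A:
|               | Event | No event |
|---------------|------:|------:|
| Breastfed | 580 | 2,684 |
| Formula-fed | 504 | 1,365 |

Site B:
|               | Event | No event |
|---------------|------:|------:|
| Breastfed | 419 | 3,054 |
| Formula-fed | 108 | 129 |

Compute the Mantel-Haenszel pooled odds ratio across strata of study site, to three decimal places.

0.479

OR_MH = Σ(aᵢdᵢ/nᵢ) / Σ(bᵢcᵢ/nᵢ), where nᵢ is the stratum total.
Stratum 1 (Site A): n = 5133; a·d/n = 580·1365/5133 = 154.2373; b·c/n = 2684·504/5133 = 263.5371
Stratum 2 (Site B): n = 3710; a·d/n = 419·129/3710 = 14.5690; b·c/n = 3054·108/3710 = 88.9035
OR_MH = (154.2373 + 14.5690) / (263.5371 + 88.9035) = 168.8063 / 352.4406 = 0.47896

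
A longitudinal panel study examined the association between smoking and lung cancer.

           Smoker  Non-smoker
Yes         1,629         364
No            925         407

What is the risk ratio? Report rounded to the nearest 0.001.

Reading the table with exposure as columns: a = 1629 (Smoker, case), b = 925 (Smoker, non-case), c = 364 (Non-smoker, case), d = 407.
Risk in exposed = 1629/2554 = 0.63782; risk in unexposed = 364/771 = 0.47211.
RR = 0.63782 / 0.47211 = 1.35099
The risk among the exposed is 1.35 times that among the unexposed.

1.351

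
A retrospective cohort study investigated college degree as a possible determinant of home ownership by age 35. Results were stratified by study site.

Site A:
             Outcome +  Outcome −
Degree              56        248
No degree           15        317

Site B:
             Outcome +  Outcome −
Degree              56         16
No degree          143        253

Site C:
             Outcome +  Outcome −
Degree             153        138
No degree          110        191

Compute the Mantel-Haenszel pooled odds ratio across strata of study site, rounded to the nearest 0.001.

2.956

OR_MH = Σ(aᵢdᵢ/nᵢ) / Σ(bᵢcᵢ/nᵢ), where nᵢ is the stratum total.
Stratum 1 (Site A): n = 636; a·d/n = 56·317/636 = 27.9119; b·c/n = 248·15/636 = 5.8491
Stratum 2 (Site B): n = 468; a·d/n = 56·253/468 = 30.2735; b·c/n = 16·143/468 = 4.8889
Stratum 3 (Site C): n = 592; a·d/n = 153·191/592 = 49.3632; b·c/n = 138·110/592 = 25.6419
OR_MH = (27.9119 + 30.2735 + 49.3632) / (5.8491 + 4.8889 + 25.6419) = 107.5486 / 36.3798 = 2.95627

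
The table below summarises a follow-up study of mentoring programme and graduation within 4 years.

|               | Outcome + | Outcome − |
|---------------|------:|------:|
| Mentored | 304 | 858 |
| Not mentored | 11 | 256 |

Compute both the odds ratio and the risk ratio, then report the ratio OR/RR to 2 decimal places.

1.30

Cells: a = 304, b = 858, c = 11, d = 256.
OR = (304·256)/(858·11) = 77824/9438 = 8.24581
Risk in exposed = 304/1162 = 0.26162; risk in unexposed = 11/267 = 0.04120; RR = 6.35018
OR/RR = 8.24581 / 6.35018 = 1.29852
The outcome is not rare, so the OR lies further from 1 than the RR.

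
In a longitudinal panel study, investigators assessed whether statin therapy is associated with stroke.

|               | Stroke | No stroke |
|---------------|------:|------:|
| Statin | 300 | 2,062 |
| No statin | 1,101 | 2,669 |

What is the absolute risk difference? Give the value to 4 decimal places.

-0.1650

Cells: a = 300, b = 2062, c = 1101, d = 2669.
Risk in exposed = 300/2362 = 0.127011; risk in unexposed = 1101/3770 = 0.292042.
Risk difference = 0.127011 − 0.292042 = -0.165031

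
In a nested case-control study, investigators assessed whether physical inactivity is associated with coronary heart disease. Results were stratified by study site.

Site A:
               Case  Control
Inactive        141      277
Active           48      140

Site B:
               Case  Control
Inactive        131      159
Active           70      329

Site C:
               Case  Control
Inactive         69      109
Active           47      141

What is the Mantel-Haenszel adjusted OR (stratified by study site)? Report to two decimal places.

2.34

OR_MH = Σ(aᵢdᵢ/nᵢ) / Σ(bᵢcᵢ/nᵢ), where nᵢ is the stratum total.
Stratum 1 (Site A): n = 606; a·d/n = 141·140/606 = 32.5743; b·c/n = 277·48/606 = 21.9406
Stratum 2 (Site B): n = 689; a·d/n = 131·329/689 = 62.5530; b·c/n = 159·70/689 = 16.1538
Stratum 3 (Site C): n = 366; a·d/n = 69·141/366 = 26.5820; b·c/n = 109·47/366 = 13.9973
OR_MH = (32.5743 + 62.5530 + 26.5820) / (21.9406 + 16.1538 + 13.9973) = 121.7092 / 52.0917 = 2.33644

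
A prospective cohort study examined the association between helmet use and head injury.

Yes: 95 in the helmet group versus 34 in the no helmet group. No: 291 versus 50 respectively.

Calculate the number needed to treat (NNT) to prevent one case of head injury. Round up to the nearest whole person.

Risk in treated group = 95/386 = 0.24611; risk in control = 34/84 = 0.40476.
Absolute risk reduction = 0.40476 − 0.24611 = 0.15865
NNT = 1 / ARR = 1 / 0.15865 = 6.303 → round up → 7

7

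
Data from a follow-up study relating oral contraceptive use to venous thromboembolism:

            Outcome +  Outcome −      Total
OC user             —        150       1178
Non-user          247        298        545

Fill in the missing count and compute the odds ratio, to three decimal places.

8.268

The missing cell is in the exposed row: 1178 − 150 = 1028.
So a = 1028, b = 150, c = 247, d = 298.
OR = (a·d)/(b·c) = (1028 × 298) / (150 × 247) = 306344 / 37050 = 8.26839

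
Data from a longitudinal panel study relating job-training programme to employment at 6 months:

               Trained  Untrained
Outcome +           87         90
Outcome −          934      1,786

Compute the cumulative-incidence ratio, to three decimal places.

1.776

Reading the table with exposure as columns: a = 87 (Trained, case), b = 934 (Trained, non-case), c = 90 (Untrained, case), d = 1786.
Risk in exposed = 87/1021 = 0.08521; risk in unexposed = 90/1876 = 0.04797.
RR = 0.08521 / 0.04797 = 1.77617
The risk among the exposed is 1.78 times that among the unexposed.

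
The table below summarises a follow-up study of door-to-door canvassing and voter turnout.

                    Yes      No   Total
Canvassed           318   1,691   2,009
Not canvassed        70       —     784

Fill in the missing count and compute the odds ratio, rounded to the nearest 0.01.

1.92

The missing cell is in the unexposed row: 784 − 70 = 714.
So a = 318, b = 1691, c = 70, d = 714.
OR = (a·d)/(b·c) = (318 × 714) / (1691 × 70) = 227052 / 118370 = 1.91815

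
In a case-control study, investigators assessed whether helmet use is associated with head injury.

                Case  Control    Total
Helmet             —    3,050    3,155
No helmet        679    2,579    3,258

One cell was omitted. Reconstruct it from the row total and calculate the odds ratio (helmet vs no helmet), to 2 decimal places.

0.13

The missing cell is in the exposed row: 3155 − 3050 = 105.
So a = 105, b = 3050, c = 679, d = 2579.
OR = (a·d)/(b·c) = (105 × 2579) / (3050 × 679) = 270795 / 2070950 = 0.13076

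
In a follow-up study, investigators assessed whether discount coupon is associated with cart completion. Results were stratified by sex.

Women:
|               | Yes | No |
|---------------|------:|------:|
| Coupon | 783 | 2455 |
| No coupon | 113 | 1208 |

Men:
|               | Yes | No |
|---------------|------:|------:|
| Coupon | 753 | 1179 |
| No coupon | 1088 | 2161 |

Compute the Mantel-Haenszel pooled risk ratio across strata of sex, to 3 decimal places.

RR_MH = Σ(aᵢ·n₀ᵢ/nᵢ) / Σ(cᵢ·n₁ᵢ/nᵢ), with n₁ᵢ = aᵢ+bᵢ (exposed), n₀ᵢ = cᵢ+dᵢ (unexposed), nᵢ = n₁ᵢ+n₀ᵢ.
Stratum 1 (Women): n₁ = 3238, n₀ = 1321, n = 4559; a·n₀/n = 783·1321/4559 = 226.8794; c·n₁/n = 113·3238/4559 = 80.2575
Stratum 2 (Men): n₁ = 1932, n₀ = 3249, n = 5181; a·n₀/n = 753·3249/5181 = 472.2056; c·n₁/n = 1088·1932/5181 = 405.7163
RR_MH = (226.8794 + 472.2056) / (80.2575 + 405.7163) = 699.0849 / 485.9738 = 1.43852

1.439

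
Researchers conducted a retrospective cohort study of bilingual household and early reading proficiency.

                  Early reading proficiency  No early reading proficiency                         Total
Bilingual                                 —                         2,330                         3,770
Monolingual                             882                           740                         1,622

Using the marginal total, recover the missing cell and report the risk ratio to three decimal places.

0.702

The missing cell is in the exposed row: 3770 − 2330 = 1440.
So a = 1440, b = 2330, c = 882, d = 740.
RR = [a/(a+b)] / [c/(c+d)] = (1440/3770) / (882/1622) = 0.38196/0.54377 = 0.70243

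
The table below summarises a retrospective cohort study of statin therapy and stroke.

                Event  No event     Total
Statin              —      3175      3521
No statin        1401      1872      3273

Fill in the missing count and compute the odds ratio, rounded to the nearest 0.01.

The missing cell is in the exposed row: 3521 − 3175 = 346.
So a = 346, b = 3175, c = 1401, d = 1872.
OR = (a·d)/(b·c) = (346 × 1872) / (3175 × 1401) = 647712 / 4448175 = 0.14561

0.15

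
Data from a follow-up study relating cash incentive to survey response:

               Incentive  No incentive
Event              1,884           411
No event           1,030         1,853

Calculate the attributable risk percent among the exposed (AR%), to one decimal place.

Reading the table with exposure as columns: a = 1884 (Incentive, case), b = 1030 (Incentive, non-case), c = 411 (No incentive, case), d = 1853.
Risk in exposed = 1884/2914 = 0.64653; risk in unexposed = 411/2264 = 0.18154.
RR = 0.64653/0.18154 = 3.56144
AR% = (RR − 1)/RR × 100 = (3.56144 − 1)/3.56144 × 100 = 71.9215%

71.9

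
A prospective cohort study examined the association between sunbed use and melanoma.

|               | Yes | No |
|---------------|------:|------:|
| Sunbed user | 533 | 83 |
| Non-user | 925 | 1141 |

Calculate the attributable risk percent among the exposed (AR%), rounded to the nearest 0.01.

48.26

Cells: a = 533, b = 83, c = 925, d = 1141.
Risk in exposed = 533/616 = 0.86526; risk in unexposed = 925/2066 = 0.44773.
RR = 0.86526/0.44773 = 1.93257
AR% = (RR − 1)/RR × 100 = (1.93257 − 1)/1.93257 × 100 = 48.2554%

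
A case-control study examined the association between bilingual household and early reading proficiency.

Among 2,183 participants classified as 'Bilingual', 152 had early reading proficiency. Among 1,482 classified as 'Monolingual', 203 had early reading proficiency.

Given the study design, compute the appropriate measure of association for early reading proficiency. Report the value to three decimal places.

0.472

From the description: a = 152, b = 2031, c = 203, d = 1279.
This is a case-control study: participants were sampled on outcome status, so risks in the source population cannot be estimated directly — relative risk is not valid here. The odds ratio is the appropriate measure.
OR = (a·d)/(b·c) = (152 × 1279) / (2031 × 203) = 194408 / 412293 = 0.47153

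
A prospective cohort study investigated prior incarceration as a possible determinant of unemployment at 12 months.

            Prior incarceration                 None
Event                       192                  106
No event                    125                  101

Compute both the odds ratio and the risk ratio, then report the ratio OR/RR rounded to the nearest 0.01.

Reading the table with exposure as columns: a = 192 (Prior incarceration, case), b = 125 (Prior incarceration, non-case), c = 106 (None, case), d = 101.
OR = (192·101)/(125·106) = 19392/13250 = 1.46355
Risk in exposed = 192/317 = 0.60568; risk in unexposed = 106/207 = 0.51208; RR = 1.18279
OR/RR = 1.46355 / 1.18279 = 1.23737
The outcome is not rare, so the OR lies further from 1 than the RR.

1.24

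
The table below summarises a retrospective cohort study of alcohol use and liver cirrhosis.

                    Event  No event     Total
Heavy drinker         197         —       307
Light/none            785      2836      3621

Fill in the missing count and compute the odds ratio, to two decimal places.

6.47

The missing cell is in the exposed row: 307 − 197 = 110.
So a = 197, b = 110, c = 785, d = 2836.
OR = (a·d)/(b·c) = (197 × 2836) / (110 × 785) = 558692 / 86350 = 6.47009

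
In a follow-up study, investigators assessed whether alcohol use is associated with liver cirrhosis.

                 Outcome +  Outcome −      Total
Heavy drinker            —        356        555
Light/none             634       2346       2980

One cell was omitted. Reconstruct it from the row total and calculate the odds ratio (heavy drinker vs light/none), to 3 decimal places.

The missing cell is in the exposed row: 555 − 356 = 199.
So a = 199, b = 356, c = 634, d = 2346.
OR = (a·d)/(b·c) = (199 × 2346) / (356 × 634) = 466854 / 225704 = 2.06843

2.068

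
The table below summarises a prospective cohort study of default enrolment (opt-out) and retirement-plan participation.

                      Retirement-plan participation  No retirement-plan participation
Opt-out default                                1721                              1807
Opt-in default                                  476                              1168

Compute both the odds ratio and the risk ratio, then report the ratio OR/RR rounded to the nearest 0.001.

1.387

Cells: a = 1721, b = 1807, c = 476, d = 1168.
OR = (1721·1168)/(1807·476) = 2010128/860132 = 2.33700
Risk in exposed = 1721/3528 = 0.48781; risk in unexposed = 476/1644 = 0.28954; RR = 1.68480
OR/RR = 2.33700 / 1.68480 = 1.38711
The outcome is not rare, so the OR lies further from 1 than the RR.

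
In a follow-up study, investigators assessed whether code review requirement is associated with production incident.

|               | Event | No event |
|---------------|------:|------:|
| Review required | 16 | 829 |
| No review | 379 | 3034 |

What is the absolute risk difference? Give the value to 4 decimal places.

-0.0921

Cells: a = 16, b = 829, c = 379, d = 3034.
Risk in exposed = 16/845 = 0.018935; risk in unexposed = 379/3413 = 0.111046.
Risk difference = 0.018935 − 0.111046 = -0.092111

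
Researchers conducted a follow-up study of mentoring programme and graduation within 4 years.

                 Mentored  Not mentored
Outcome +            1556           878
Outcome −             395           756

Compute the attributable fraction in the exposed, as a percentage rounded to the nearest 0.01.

Reading the table with exposure as columns: a = 1556 (Mentored, case), b = 395 (Mentored, non-case), c = 878 (Not mentored, case), d = 756.
Risk in exposed = 1556/1951 = 0.79754; risk in unexposed = 878/1634 = 0.53733.
RR = 0.79754/0.53733 = 1.48426
AR% = (RR − 1)/RR × 100 = (1.48426 − 1)/1.48426 × 100 = 32.6263%

32.63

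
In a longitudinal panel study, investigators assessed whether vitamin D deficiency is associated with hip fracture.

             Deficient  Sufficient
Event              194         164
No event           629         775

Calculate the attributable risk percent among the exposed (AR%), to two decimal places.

Reading the table with exposure as columns: a = 194 (Deficient, case), b = 629 (Deficient, non-case), c = 164 (Sufficient, case), d = 775.
Risk in exposed = 194/823 = 0.23572; risk in unexposed = 164/939 = 0.17465.
RR = 0.23572/0.17465 = 1.34966
AR% = (RR − 1)/RR × 100 = (1.34966 − 1)/1.34966 × 100 = 25.9071%

25.91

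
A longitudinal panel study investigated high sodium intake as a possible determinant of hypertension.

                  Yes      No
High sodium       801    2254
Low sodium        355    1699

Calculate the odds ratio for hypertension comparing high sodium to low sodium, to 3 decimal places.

Cells: a = 801, b = 2254, c = 355, d = 1699.
OR = (a·d)/(b·c) = (801 × 1699) / (2254 × 355) = 1360899 / 800170 = 1.70076
The odds of hypertension are about 1.70 times as high in the high sodium group.

1.701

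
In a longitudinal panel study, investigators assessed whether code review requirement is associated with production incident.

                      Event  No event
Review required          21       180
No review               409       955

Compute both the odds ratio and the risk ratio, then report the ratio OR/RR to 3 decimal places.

Cells: a = 21, b = 180, c = 409, d = 955.
OR = (21·955)/(180·409) = 20055/73620 = 0.27241
Risk in exposed = 21/201 = 0.10448; risk in unexposed = 409/1364 = 0.29985; RR = 0.34843
OR/RR = 0.27241 / 0.34843 = 0.78183
The outcome is not rare, so the OR lies further from 1 than the RR.

0.782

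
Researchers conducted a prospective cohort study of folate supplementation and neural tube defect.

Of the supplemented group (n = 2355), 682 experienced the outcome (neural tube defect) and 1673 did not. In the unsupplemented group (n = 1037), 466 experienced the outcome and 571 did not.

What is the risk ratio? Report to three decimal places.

From the description: a = 682, b = 1673, c = 466, d = 571.
Risk in exposed = 682/2355 = 0.28960; risk in unexposed = 466/1037 = 0.44937.
RR = 0.28960 / 0.44937 = 0.64445
The risk is 36% lower among the exposed than among the unexposed.

0.644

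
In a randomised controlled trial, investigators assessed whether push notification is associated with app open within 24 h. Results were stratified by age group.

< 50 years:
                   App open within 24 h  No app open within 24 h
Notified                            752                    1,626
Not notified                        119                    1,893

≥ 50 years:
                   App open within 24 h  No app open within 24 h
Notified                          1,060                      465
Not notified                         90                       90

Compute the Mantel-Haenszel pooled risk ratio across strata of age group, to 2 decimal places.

RR_MH = Σ(aᵢ·n₀ᵢ/nᵢ) / Σ(cᵢ·n₁ᵢ/nᵢ), with n₁ᵢ = aᵢ+bᵢ (exposed), n₀ᵢ = cᵢ+dᵢ (unexposed), nᵢ = n₁ᵢ+n₀ᵢ.
Stratum 1 (< 50 years): n₁ = 2378, n₀ = 2012, n = 4390; a·n₀/n = 752·2012/4390 = 344.6524; c·n₁/n = 119·2378/4390 = 64.4606
Stratum 2 (≥ 50 years): n₁ = 1525, n₀ = 180, n = 1705; a·n₀/n = 1060·180/1705 = 111.9062; c·n₁/n = 90·1525/1705 = 80.4985
RR_MH = (344.6524 + 111.9062) / (64.4606 + 80.4985) = 456.5586 / 144.9591 = 3.14957

3.15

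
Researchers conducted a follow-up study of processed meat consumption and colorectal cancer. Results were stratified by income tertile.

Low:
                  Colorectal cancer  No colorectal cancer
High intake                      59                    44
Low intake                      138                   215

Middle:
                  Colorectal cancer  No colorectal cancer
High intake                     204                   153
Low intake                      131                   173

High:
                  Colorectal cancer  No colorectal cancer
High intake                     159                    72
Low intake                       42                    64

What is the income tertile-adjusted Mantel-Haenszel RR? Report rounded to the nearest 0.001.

RR_MH = Σ(aᵢ·n₀ᵢ/nᵢ) / Σ(cᵢ·n₁ᵢ/nᵢ), with n₁ᵢ = aᵢ+bᵢ (exposed), n₀ᵢ = cᵢ+dᵢ (unexposed), nᵢ = n₁ᵢ+n₀ᵢ.
Stratum 1 (Low): n₁ = 103, n₀ = 353, n = 456; a·n₀/n = 59·353/456 = 45.6732; c·n₁/n = 138·103/456 = 31.1711
Stratum 2 (Middle): n₁ = 357, n₀ = 304, n = 661; a·n₀/n = 204·304/661 = 93.8215; c·n₁/n = 131·357/661 = 70.7519
Stratum 3 (High): n₁ = 231, n₀ = 106, n = 337; a·n₀/n = 159·106/337 = 50.0119; c·n₁/n = 42·231/337 = 28.7893
RR_MH = (45.6732 + 93.8215 + 50.0119) / (31.1711 + 70.7519 + 28.7893) = 189.5066 / 130.7123 = 1.44980

1.450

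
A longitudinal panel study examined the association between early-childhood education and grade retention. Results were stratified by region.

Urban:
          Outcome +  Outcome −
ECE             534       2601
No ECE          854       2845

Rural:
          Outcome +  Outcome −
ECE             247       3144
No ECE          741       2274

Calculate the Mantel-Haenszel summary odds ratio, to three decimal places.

OR_MH = Σ(aᵢdᵢ/nᵢ) / Σ(bᵢcᵢ/nᵢ), where nᵢ is the stratum total.
Stratum 1 (Urban): n = 6834; a·d/n = 534·2845/6834 = 222.3047; b·c/n = 2601·854/6834 = 325.0299
Stratum 2 (Rural): n = 6406; a·d/n = 247·2274/6406 = 87.6800; b·c/n = 3144·741/6406 = 363.6753
OR_MH = (222.3047 + 87.6800) / (325.0299 + 363.6753) = 309.9846 / 688.7052 = 0.45010

0.450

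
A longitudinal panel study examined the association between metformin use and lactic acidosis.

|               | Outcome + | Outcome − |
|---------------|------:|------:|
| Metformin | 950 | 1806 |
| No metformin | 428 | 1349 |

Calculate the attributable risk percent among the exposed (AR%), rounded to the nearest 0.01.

30.13

Cells: a = 950, b = 1806, c = 428, d = 1349.
Risk in exposed = 950/2756 = 0.34470; risk in unexposed = 428/1777 = 0.24086.
RR = 0.34470/0.24086 = 1.43116
AR% = (RR − 1)/RR × 100 = (1.43116 − 1)/1.43116 × 100 = 30.1266%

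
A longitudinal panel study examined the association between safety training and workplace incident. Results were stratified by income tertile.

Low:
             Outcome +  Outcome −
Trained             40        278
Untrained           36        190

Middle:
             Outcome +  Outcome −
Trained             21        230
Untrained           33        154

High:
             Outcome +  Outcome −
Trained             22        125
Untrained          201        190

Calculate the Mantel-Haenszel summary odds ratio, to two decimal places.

0.35

OR_MH = Σ(aᵢdᵢ/nᵢ) / Σ(bᵢcᵢ/nᵢ), where nᵢ is the stratum total.
Stratum 1 (Low): n = 544; a·d/n = 40·190/544 = 13.9706; b·c/n = 278·36/544 = 18.3971
Stratum 2 (Middle): n = 438; a·d/n = 21·154/438 = 7.3836; b·c/n = 230·33/438 = 17.3288
Stratum 3 (High): n = 538; a·d/n = 22·190/538 = 7.7695; b·c/n = 125·201/538 = 46.7007
OR_MH = (13.9706 + 7.3836 + 7.7695) / (18.3971 + 17.3288 + 46.7007) = 29.1237 / 82.4266 = 0.35333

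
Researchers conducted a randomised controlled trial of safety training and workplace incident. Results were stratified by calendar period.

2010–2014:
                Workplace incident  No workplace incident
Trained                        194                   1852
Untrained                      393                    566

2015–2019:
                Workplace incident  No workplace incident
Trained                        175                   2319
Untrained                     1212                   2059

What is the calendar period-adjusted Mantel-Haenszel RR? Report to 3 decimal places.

RR_MH = Σ(aᵢ·n₀ᵢ/nᵢ) / Σ(cᵢ·n₁ᵢ/nᵢ), with n₁ᵢ = aᵢ+bᵢ (exposed), n₀ᵢ = cᵢ+dᵢ (unexposed), nᵢ = n₁ᵢ+n₀ᵢ.
Stratum 1 (2010–2014): n₁ = 2046, n₀ = 959, n = 3005; a·n₀/n = 194·959/3005 = 61.9121; c·n₁/n = 393·2046/3005 = 267.5800
Stratum 2 (2015–2019): n₁ = 2494, n₀ = 3271, n = 5765; a·n₀/n = 175·3271/5765 = 99.2931; c·n₁/n = 1212·2494/5765 = 524.3240
RR_MH = (61.9121 + 99.2931) / (267.5800 + 524.3240) = 161.2053 / 791.9041 = 0.20357

0.204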